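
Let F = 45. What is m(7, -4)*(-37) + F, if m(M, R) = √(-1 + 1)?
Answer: 45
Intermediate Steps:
m(M, R) = 0 (m(M, R) = √0 = 0)
m(7, -4)*(-37) + F = 0*(-37) + 45 = 0 + 45 = 45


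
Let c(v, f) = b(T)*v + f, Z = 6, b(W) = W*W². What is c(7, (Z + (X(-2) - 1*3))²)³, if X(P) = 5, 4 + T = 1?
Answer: -1953125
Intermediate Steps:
T = -3 (T = -4 + 1 = -3)
b(W) = W³
c(v, f) = f - 27*v (c(v, f) = (-3)³*v + f = -27*v + f = f - 27*v)
c(7, (Z + (X(-2) - 1*3))²)³ = ((6 + (5 - 1*3))² - 27*7)³ = ((6 + (5 - 3))² - 189)³ = ((6 + 2)² - 189)³ = (8² - 189)³ = (64 - 189)³ = (-125)³ = -1953125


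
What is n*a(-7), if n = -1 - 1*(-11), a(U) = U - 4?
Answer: -110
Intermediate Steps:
a(U) = -4 + U
n = 10 (n = -1 + 11 = 10)
n*a(-7) = 10*(-4 - 7) = 10*(-11) = -110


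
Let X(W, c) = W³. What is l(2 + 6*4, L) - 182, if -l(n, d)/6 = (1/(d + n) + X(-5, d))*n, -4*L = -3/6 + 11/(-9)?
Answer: 36750922/1903 ≈ 19312.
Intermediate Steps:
L = 31/72 (L = -(-3/6 + 11/(-9))/4 = -(-3*⅙ + 11*(-⅑))/4 = -(-½ - 11/9)/4 = -¼*(-31/18) = 31/72 ≈ 0.43056)
l(n, d) = -6*n*(-125 + 1/(d + n)) (l(n, d) = -6*(1/(d + n) + (-5)³)*n = -6*(1/(d + n) - 125)*n = -6*(-125 + 1/(d + n))*n = -6*n*(-125 + 1/(d + n)))
l(2 + 6*4, L) - 182 = 6*(2 + 6*4)*(-1 + 125*(31/72) + 125*(2 + 6*4))/(31/72 + (2 + 6*4)) - 182 = 6*(2 + 24)*(-1 + 3875/72 + 125*(2 + 24))/(31/72 + (2 + 24)) - 182 = 6*26*(-1 + 3875/72 + 125*26)/(31/72 + 26) - 182 = 6*26*(-1 + 3875/72 + 3250)/(1903/72) - 182 = 6*26*(72/1903)*(237803/72) - 182 = 37097268/1903 - 182 = 36750922/1903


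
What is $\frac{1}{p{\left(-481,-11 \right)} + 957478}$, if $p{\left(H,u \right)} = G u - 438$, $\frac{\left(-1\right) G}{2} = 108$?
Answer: $\frac{1}{959416} \approx 1.0423 \cdot 10^{-6}$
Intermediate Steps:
$G = -216$ ($G = \left(-2\right) 108 = -216$)
$p{\left(H,u \right)} = -438 - 216 u$ ($p{\left(H,u \right)} = - 216 u - 438 = -438 - 216 u$)
$\frac{1}{p{\left(-481,-11 \right)} + 957478} = \frac{1}{\left(-438 - -2376\right) + 957478} = \frac{1}{\left(-438 + 2376\right) + 957478} = \frac{1}{1938 + 957478} = \frac{1}{959416}$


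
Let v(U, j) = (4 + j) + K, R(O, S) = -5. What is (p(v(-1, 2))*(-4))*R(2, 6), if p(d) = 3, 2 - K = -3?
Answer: 60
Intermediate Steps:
K = 5 (K = 2 - 1*(-3) = 2 + 3 = 5)
v(U, j) = 9 + j (v(U, j) = (4 + j) + 5 = 9 + j)
(p(v(-1, 2))*(-4))*R(2, 6) = (3*(-4))*(-5) = -12*(-5) = 60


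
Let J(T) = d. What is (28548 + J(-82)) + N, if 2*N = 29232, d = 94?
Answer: 43258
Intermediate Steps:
J(T) = 94
N = 14616 (N = (½)*29232 = 14616)
(28548 + J(-82)) + N = (28548 + 94) + 14616 = 28642 + 14616 = 43258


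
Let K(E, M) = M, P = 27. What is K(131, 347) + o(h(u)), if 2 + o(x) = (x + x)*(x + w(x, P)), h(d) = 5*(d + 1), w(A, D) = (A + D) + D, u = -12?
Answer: 6505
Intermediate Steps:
w(A, D) = A + 2*D
h(d) = 5 + 5*d (h(d) = 5*(1 + d) = 5 + 5*d)
o(x) = -2 + 2*x*(54 + 2*x) (o(x) = -2 + (x + x)*(x + (x + 2*27)) = -2 + (2*x)*(x + (x + 54)) = -2 + (2*x)*(x + (54 + x)) = -2 + (2*x)*(54 + 2*x) = -2 + 2*x*(54 + 2*x))
K(131, 347) + o(h(u)) = 347 + (-2 + 4*(5 + 5*(-12))**2 + 108*(5 + 5*(-12))) = 347 + (-2 + 4*(5 - 60)**2 + 108*(5 - 60)) = 347 + (-2 + 4*(-55)**2 + 108*(-55)) = 347 + (-2 + 4*3025 - 5940) = 347 + (-2 + 12100 - 5940) = 347 + 6158 = 6505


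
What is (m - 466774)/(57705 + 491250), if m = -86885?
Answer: -184553/182985 ≈ -1.0086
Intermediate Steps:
(m - 466774)/(57705 + 491250) = (-86885 - 466774)/(57705 + 491250) = -553659/548955 = -553659*1/548955 = -184553/182985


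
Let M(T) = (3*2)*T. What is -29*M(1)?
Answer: -174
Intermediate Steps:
M(T) = 6*T
-29*M(1) = -174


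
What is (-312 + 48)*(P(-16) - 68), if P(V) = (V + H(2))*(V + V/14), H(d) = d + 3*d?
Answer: -127776/7 ≈ -18254.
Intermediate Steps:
H(d) = 4*d
P(V) = 15*V*(8 + V)/14 (P(V) = (V + 4*2)*(V + V/14) = (V + 8)*(V + V*(1/14)) = (8 + V)*(V + V/14) = (8 + V)*(15*V/14) = 15*V*(8 + V)/14)
(-312 + 48)*(P(-16) - 68) = (-312 + 48)*((15/14)*(-16)*(8 - 16) - 68) = -264*((15/14)*(-16)*(-8) - 68) = -264*(960/7 - 68) = -264*484/7 = -127776/7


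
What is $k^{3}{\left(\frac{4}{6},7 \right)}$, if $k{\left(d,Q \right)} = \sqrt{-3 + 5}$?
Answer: $2 \sqrt{2} \approx 2.8284$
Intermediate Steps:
$k{\left(d,Q \right)} = \sqrt{2}$
$k^{3}{\left(\frac{4}{6},7 \right)} = \left(\sqrt{2}\right)^{3} = 2 \sqrt{2}$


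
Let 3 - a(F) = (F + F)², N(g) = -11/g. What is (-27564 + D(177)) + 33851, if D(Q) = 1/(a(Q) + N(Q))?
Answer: 139448250067/22180412 ≈ 6287.0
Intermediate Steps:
a(F) = 3 - 4*F² (a(F) = 3 - (F + F)² = 3 - (2*F)² = 3 - 4*F²)
D(Q) = 1/(3 - 11/Q - 4*Q²) (D(Q) = 1/((3 - 4*Q²) - 11/Q) = 1/(3 - 11/Q - 4*Q²))
(-27564 + D(177)) + 33851 = (-27564 - 1*177/(11 + 177*(-3 + 4*177²))) + 33851 = (-27564 - 1*177/(11 + 177*(-3 + 4*31329))) + 33851 = (-27564 - 1*177/(11 + 177*(-3 + 125316))) + 33851 = (-27564 - 1*177/(11 + 177*125313)) + 33851 = (-27564 - 1*177/(11 + 22180401)) + 33851 = (-27564 - 1*177/22180412) + 33851 = (-27564 - 1*177*1/22180412) + 33851 = (-27564 - 177/22180412) + 33851 = -611380876545/22180412 + 33851 = 139448250067/22180412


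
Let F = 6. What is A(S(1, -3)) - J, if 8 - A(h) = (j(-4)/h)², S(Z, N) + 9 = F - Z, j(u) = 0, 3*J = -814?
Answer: 838/3 ≈ 279.33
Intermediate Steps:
J = -814/3 (J = (⅓)*(-814) = -814/3 ≈ -271.33)
S(Z, N) = -3 - Z (S(Z, N) = -9 + (6 - Z) = -3 - Z)
A(h) = 8 (A(h) = 8 - (0/h)² = 8 - 1*0² = 8 - 1*0 = 8 + 0 = 8)
A(S(1, -3)) - J = 8 - 1*(-814/3) = 8 + 814/3 = 838/3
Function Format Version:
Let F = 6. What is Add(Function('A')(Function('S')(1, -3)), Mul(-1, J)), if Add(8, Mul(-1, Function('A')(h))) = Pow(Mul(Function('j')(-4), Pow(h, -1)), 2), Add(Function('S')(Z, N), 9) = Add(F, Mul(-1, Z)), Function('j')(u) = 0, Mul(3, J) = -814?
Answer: Rational(838, 3) ≈ 279.33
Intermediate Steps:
J = Rational(-814, 3) (J = Mul(Rational(1, 3), -814) = Rational(-814, 3) ≈ -271.33)
Function('S')(Z, N) = Add(-3, Mul(-1, Z)) (Function('S')(Z, N) = Add(-9, Add(6, Mul(-1, Z))) = Add(-3, Mul(-1, Z)))
Function('A')(h) = 8 (Function('A')(h) = Add(8, Mul(-1, Pow(Mul(0, Pow(h, -1)), 2))) = Add(8, Mul(-1, Pow(0, 2))) = Add(8, Mul(-1, 0)) = Add(8, 0) = 8)
Add(Function('A')(Function('S')(1, -3)), Mul(-1, J)) = Add(8, Mul(-1, Rational(-814, 3))) = Add(8, Rational(814, 3)) = Rational(838, 3)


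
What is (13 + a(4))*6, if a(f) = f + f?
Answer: 126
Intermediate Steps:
a(f) = 2*f
(13 + a(4))*6 = (13 + 2*4)*6 = (13 + 8)*6 = 21*6 = 126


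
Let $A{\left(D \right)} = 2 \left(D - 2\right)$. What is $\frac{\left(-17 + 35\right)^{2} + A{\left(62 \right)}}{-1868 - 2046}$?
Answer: $- \frac{222}{1957} \approx -0.11344$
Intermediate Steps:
$A{\left(D \right)} = -4 + 2 D$ ($A{\left(D \right)} = 2 \left(-2 + D\right) = -4 + 2 D$)
$\frac{\left(-17 + 35\right)^{2} + A{\left(62 \right)}}{-1868 - 2046} = \frac{\left(-17 + 35\right)^{2} + \left(-4 + 2 \cdot 62\right)}{-1868 - 2046} = \frac{18^{2} + \left(-4 + 124\right)}{-3914} = \left(324 + 120\right) \left(- \frac{1}{3914}\right) = 444 \left(- \frac{1}{3914}\right) = - \frac{222}{1957}$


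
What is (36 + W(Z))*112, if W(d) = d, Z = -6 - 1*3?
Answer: 3024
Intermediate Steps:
Z = -9 (Z = -6 - 3 = -9)
(36 + W(Z))*112 = (36 - 9)*112 = 27*112 = 3024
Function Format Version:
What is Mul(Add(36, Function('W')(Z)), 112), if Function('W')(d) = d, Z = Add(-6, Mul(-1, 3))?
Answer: 3024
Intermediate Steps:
Z = -9 (Z = Add(-6, -3) = -9)
Mul(Add(36, Function('W')(Z)), 112) = Mul(Add(36, -9), 112) = Mul(27, 112) = 3024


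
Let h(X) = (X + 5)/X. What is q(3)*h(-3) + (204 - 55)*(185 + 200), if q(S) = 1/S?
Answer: 516283/9 ≈ 57365.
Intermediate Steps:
h(X) = (5 + X)/X
q(3)*h(-3) + (204 - 55)*(185 + 200) = ((5 - 3)/(-3))/3 + (204 - 55)*(185 + 200) = (-⅓*2)/3 + 149*385 = (⅓)*(-⅔) + 57365 = -2/9 + 57365 = 516283/9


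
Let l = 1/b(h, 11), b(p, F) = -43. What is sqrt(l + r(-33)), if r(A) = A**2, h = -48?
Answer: sqrt(2013518)/43 ≈ 33.000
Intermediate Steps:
l = -1/43 (l = 1/(-43) = -1/43 ≈ -0.023256)
sqrt(l + r(-33)) = sqrt(-1/43 + (-33)**2) = sqrt(-1/43 + 1089) = sqrt(46826/43) = sqrt(2013518)/43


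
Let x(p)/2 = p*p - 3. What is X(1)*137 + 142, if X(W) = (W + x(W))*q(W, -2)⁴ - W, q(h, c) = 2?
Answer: -6571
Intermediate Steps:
x(p) = -6 + 2*p² (x(p) = 2*(p*p - 3) = 2*(p² - 3) = 2*(-3 + p²) = -6 + 2*p²)
X(W) = -96 + 15*W + 32*W² (X(W) = (W + (-6 + 2*W²))*2⁴ - W = (-6 + W + 2*W²)*16 - W = (-96 + 16*W + 32*W²) - W = -96 + 15*W + 32*W²)
X(1)*137 + 142 = (-96 + 15*1 + 32*1²)*137 + 142 = (-96 + 15 + 32*1)*137 + 142 = (-96 + 15 + 32)*137 + 142 = -49*137 + 142 = -6713 + 142 = -6571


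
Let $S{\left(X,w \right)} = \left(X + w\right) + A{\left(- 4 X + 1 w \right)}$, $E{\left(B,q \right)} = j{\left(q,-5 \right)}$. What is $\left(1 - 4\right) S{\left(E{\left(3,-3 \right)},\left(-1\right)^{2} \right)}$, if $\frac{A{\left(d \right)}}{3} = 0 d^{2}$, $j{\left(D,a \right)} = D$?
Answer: $6$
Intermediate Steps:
$E{\left(B,q \right)} = q$
$A{\left(d \right)} = 0$ ($A{\left(d \right)} = 3 \cdot 0 d^{2} = 3 \cdot 0 = 0$)
$S{\left(X,w \right)} = X + w$ ($S{\left(X,w \right)} = \left(X + w\right) + 0 = X + w$)
$\left(1 - 4\right) S{\left(E{\left(3,-3 \right)},\left(-1\right)^{2} \right)} = \left(1 - 4\right) \left(-3 + \left(-1\right)^{2}\right) = - 3 \left(-3 + 1\right) = \left(-3\right) \left(-2\right) = 6$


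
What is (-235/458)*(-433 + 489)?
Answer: -6580/229 ≈ -28.734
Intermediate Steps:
(-235/458)*(-433 + 489) = -235*1/458*56 = -235/458*56 = -6580/229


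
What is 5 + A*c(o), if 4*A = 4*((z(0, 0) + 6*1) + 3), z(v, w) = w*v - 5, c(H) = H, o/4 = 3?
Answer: 53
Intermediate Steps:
o = 12 (o = 4*3 = 12)
z(v, w) = -5 + v*w (z(v, w) = v*w - 5 = -5 + v*w)
A = 4 (A = (4*(((-5 + 0*0) + 6*1) + 3))/4 = (4*(((-5 + 0) + 6) + 3))/4 = (4*((-5 + 6) + 3))/4 = (4*(1 + 3))/4 = (4*4)/4 = (1/4)*16 = 4)
5 + A*c(o) = 5 + 4*12 = 5 + 48 = 53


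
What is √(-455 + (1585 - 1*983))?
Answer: 7*√3 ≈ 12.124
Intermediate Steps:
√(-455 + (1585 - 1*983)) = √(-455 + (1585 - 983)) = √(-455 + 602) = √147 = 7*√3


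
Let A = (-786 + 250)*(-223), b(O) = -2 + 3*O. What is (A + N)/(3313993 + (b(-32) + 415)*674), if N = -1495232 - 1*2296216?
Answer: -3671920/3527651 ≈ -1.0409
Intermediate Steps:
A = 119528 (A = -536*(-223) = 119528)
N = -3791448 (N = -1495232 - 2296216 = -3791448)
(A + N)/(3313993 + (b(-32) + 415)*674) = (119528 - 3791448)/(3313993 + ((-2 + 3*(-32)) + 415)*674) = -3671920/(3313993 + ((-2 - 96) + 415)*674) = -3671920/(3313993 + (-98 + 415)*674) = -3671920/(3313993 + 317*674) = -3671920/(3313993 + 213658) = -3671920/3527651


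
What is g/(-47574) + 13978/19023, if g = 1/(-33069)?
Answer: 7330177853897/9975817226646 ≈ 0.73479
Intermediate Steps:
g = -1/33069 ≈ -3.0240e-5
g/(-47574) + 13978/19023 = -1/33069/(-47574) + 13978/19023 = -1/33069*(-1/47574) + 13978*(1/19023) = 1/1573224606 + 13978/19023 = 7330177853897/9975817226646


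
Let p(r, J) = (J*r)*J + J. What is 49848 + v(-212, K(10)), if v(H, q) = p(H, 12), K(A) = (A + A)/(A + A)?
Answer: 19332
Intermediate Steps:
K(A) = 1 (K(A) = (2*A)/((2*A)) = (2*A)*(1/(2*A)) = 1)
p(r, J) = J + r*J² (p(r, J) = r*J² + J = J + r*J²)
v(H, q) = 12 + 144*H (v(H, q) = 12*(1 + 12*H) = 12 + 144*H)
49848 + v(-212, K(10)) = 49848 + (12 + 144*(-212)) = 49848 + (12 - 30528) = 49848 - 30516 = 19332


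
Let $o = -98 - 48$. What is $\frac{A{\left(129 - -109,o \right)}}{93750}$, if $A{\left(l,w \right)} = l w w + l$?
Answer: $\frac{2536723}{46875} \approx 54.117$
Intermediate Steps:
$o = -146$
$A{\left(l,w \right)} = l + l w^{2}$ ($A{\left(l,w \right)} = l w^{2} + l = l + l w^{2}$)
$\frac{A{\left(129 - -109,o \right)}}{93750} = \frac{\left(129 - -109\right) \left(1 + \left(-146\right)^{2}\right)}{93750} = \left(129 + 109\right) \left(1 + 21316\right) \frac{1}{93750} = 238 \cdot 21317 \cdot \frac{1}{93750} = 5073446 \cdot \frac{1}{93750} = \frac{2536723}{46875}$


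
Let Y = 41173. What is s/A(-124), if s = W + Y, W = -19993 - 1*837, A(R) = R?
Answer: -20343/124 ≈ -164.06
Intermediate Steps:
W = -20830 (W = -19993 - 837 = -20830)
s = 20343 (s = -20830 + 41173 = 20343)
s/A(-124) = 20343/(-124) = 20343*(-1/124) = -20343/124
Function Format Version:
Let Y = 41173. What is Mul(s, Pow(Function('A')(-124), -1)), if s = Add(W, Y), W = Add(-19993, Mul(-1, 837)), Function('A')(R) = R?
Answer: Rational(-20343, 124) ≈ -164.06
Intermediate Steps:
W = -20830 (W = Add(-19993, -837) = -20830)
s = 20343 (s = Add(-20830, 41173) = 20343)
Mul(s, Pow(Function('A')(-124), -1)) = Mul(20343, Pow(-124, -1)) = Mul(20343, Rational(-1, 124)) = Rational(-20343, 124)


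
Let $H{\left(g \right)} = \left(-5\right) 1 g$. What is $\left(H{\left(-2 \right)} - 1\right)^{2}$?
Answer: $81$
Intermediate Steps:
$H{\left(g \right)} = - 5 g$
$\left(H{\left(-2 \right)} - 1\right)^{2} = \left(\left(-5\right) \left(-2\right) - 1\right)^{2} = \left(10 - 1\right)^{2} = 9^{2} = 81$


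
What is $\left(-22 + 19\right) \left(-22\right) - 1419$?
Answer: $-1353$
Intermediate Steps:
$\left(-22 + 19\right) \left(-22\right) - 1419 = \left(-3\right) \left(-22\right) - 1419 = 66 - 1419 = -1353$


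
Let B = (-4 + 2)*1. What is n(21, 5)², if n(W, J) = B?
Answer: 4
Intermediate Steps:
B = -2 (B = -2*1 = -2)
n(W, J) = -2
n(21, 5)² = (-2)² = 4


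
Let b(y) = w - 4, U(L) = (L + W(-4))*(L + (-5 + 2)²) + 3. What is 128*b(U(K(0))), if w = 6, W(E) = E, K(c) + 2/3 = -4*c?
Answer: 256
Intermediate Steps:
K(c) = -⅔ - 4*c
U(L) = 3 + (-4 + L)*(9 + L) (U(L) = (L - 4)*(L + (-5 + 2)²) + 3 = (-4 + L)*(L + (-3)²) + 3 = (-4 + L)*(L + 9) + 3 = (-4 + L)*(9 + L) + 3 = 3 + (-4 + L)*(9 + L))
b(y) = 2 (b(y) = 6 - 4 = 2)
128*b(U(K(0))) = 128*2 = 256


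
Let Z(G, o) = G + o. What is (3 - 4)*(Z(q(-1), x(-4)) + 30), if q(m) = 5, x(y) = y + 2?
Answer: -33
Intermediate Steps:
x(y) = 2 + y
(3 - 4)*(Z(q(-1), x(-4)) + 30) = (3 - 4)*((5 + (2 - 4)) + 30) = -((5 - 2) + 30) = -(3 + 30) = -1*33 = -33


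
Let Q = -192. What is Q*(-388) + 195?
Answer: 74691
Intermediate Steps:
Q*(-388) + 195 = -192*(-388) + 195 = 74496 + 195 = 74691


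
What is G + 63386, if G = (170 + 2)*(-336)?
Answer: 5594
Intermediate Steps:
G = -57792 (G = 172*(-336) = -57792)
G + 63386 = -57792 + 63386 = 5594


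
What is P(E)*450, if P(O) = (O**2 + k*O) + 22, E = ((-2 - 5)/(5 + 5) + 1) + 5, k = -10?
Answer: -2619/2 ≈ -1309.5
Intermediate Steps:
E = 53/10 (E = (-7/10 + 1) + 5 = 3/10 + 5 = 53/10 ≈ 5.3000)
P(O) = 22 + O**2 - 10*O (P(O) = (O**2 - 10*O) + 22 = 22 + O**2 - 10*O)
P(E)*450 = (22 + (53/10)**2 - 10*53/10)*450 = (22 + 2809/100 - 53)*450 = -291/100*450 = -2619/2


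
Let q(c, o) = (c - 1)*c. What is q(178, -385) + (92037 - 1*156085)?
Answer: -32542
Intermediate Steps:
q(c, o) = c*(-1 + c) (q(c, o) = (-1 + c)*c = c*(-1 + c))
q(178, -385) + (92037 - 1*156085) = 178*(-1 + 178) + (92037 - 1*156085) = 178*177 + (92037 - 156085) = 31506 - 64048 = -32542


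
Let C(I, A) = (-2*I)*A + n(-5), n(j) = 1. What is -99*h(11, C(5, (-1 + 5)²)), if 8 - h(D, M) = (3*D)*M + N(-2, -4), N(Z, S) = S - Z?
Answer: -520443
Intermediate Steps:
C(I, A) = 1 - 2*A*I (C(I, A) = (-2*I)*A + 1 = -2*A*I + 1 = 1 - 2*A*I)
h(D, M) = 10 - 3*D*M (h(D, M) = 8 - ((3*D)*M + (-4 - 1*(-2))) = 8 - (3*D*M + (-4 + 2)) = 8 - (3*D*M - 2) = 8 - (-2 + 3*D*M) = 8 + (2 - 3*D*M) = 10 - 3*D*M)
-99*h(11, C(5, (-1 + 5)²)) = -99*(10 - 3*11*(1 - 2*(-1 + 5)²*5)) = -99*(10 - 3*11*(1 - 2*4²*5)) = -99*(10 - 3*11*(1 - 2*16*5)) = -99*(10 - 3*11*(1 - 160)) = -99*(10 - 3*11*(-159)) = -99*(10 + 5247) = -99*5257 = -520443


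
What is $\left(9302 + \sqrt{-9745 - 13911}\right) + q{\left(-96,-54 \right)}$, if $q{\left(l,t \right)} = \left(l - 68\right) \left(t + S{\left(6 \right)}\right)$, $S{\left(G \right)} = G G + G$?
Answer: $11270 + 2 i \sqrt{5914} \approx 11270.0 + 153.81 i$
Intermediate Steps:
$S{\left(G \right)} = G + G^{2}$ ($S{\left(G \right)} = G^{2} + G = G + G^{2}$)
$q{\left(l,t \right)} = \left(-68 + l\right) \left(42 + t\right)$ ($q{\left(l,t \right)} = \left(l - 68\right) \left(t + 6 \left(1 + 6\right)\right) = \left(-68 + l\right) \left(t + 6 \cdot 7\right) = \left(-68 + l\right) \left(t + 42\right) = \left(-68 + l\right) \left(42 + t\right)$)
$\left(9302 + \sqrt{-9745 - 13911}\right) + q{\left(-96,-54 \right)} = \left(9302 + \sqrt{-9745 - 13911}\right) - -1968 = \left(9302 + \sqrt{-23656}\right) + \left(-2856 + 3672 - 4032 + 5184\right) = \left(9302 + 2 i \sqrt{5914}\right) + 1968 = 11270 + 2 i \sqrt{5914}$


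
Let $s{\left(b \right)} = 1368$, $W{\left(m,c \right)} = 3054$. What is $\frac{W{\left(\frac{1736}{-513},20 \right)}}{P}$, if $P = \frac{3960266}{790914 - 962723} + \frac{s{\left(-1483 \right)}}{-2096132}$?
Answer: $- \frac{137481285359319}{1037684415728} \approx -132.49$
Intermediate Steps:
$P = - \frac{2075368831456}{90033585697}$ ($P = \frac{3960266}{790914 - 962723} + \frac{1368}{-2096132} = \frac{3960266}{-171809} + 1368 \left(- \frac{1}{2096132}\right) = 3960266 \left(- \frac{1}{171809}\right) - \frac{342}{524033} = - \frac{3960266}{171809} - \frac{342}{524033} = - \frac{2075368831456}{90033585697} \approx -23.051$)
$\frac{W{\left(\frac{1736}{-513},20 \right)}}{P} = \frac{3054}{- \frac{2075368831456}{90033585697}} = 3054 \left(- \frac{90033585697}{2075368831456}\right) = - \frac{137481285359319}{1037684415728}$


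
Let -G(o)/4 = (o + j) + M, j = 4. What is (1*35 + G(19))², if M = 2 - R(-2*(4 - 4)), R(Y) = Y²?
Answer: 4225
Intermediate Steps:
M = 2 (M = 2 - (-2*(4 - 4))² = 2 - (-2*0)² = 2 - 1*0² = 2 - 1*0 = 2 + 0 = 2)
G(o) = -24 - 4*o (G(o) = -4*((o + 4) + 2) = -4*((4 + o) + 2) = -4*(6 + o) = -24 - 4*o)
(1*35 + G(19))² = (1*35 + (-24 - 4*19))² = (35 + (-24 - 76))² = (35 - 100)² = (-65)² = 4225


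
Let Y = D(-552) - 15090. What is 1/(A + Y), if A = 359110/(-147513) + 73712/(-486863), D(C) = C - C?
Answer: -4224624807/63760512505288 ≈ -6.6258e-5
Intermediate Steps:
D(C) = 0
A = -10924167658/4224624807 (A = 359110*(-1/147513) + 73712*(-1/486863) = -359110/147513 - 4336/28639 = -10924167658/4224624807 ≈ -2.5858)
Y = -15090 (Y = 0 - 15090 = -15090)
1/(A + Y) = 1/(-10924167658/4224624807 - 15090) = 1/(-63760512505288/4224624807) = -4224624807/63760512505288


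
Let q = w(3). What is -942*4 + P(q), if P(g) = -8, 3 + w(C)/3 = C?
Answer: -3776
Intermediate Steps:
w(C) = -9 + 3*C
q = 0 (q = -9 + 3*3 = -9 + 9 = 0)
-942*4 + P(q) = -942*4 - 8 = -157*24 - 8 = -3768 - 8 = -3776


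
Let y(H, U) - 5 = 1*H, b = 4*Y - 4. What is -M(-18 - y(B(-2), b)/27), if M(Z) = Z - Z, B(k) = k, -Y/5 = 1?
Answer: 0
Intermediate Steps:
Y = -5 (Y = -5*1 = -5)
b = -24 (b = 4*(-5) - 4 = -20 - 4 = -24)
y(H, U) = 5 + H (y(H, U) = 5 + 1*H = 5 + H)
M(Z) = 0
-M(-18 - y(B(-2), b)/27) = -1*0 = 0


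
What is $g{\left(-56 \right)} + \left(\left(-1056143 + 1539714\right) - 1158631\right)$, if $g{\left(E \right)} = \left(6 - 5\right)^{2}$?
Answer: $-675059$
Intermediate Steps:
$g{\left(E \right)} = 1$ ($g{\left(E \right)} = 1^{2} = 1$)
$g{\left(-56 \right)} + \left(\left(-1056143 + 1539714\right) - 1158631\right) = 1 + \left(\left(-1056143 + 1539714\right) - 1158631\right) = 1 + \left(483571 - 1158631\right) = 1 - 675060 = -675059$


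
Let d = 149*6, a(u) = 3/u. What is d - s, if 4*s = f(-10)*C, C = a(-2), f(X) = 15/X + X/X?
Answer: 14301/16 ≈ 893.81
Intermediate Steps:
f(X) = 1 + 15/X (f(X) = 15/X + 1 = 1 + 15/X)
C = -3/2 (C = 3/(-2) = 3*(-1/2) = -3/2 ≈ -1.5000)
d = 894
s = 3/16 (s = (((15 - 10)/(-10))*(-3/2))/4 = (-1/10*5*(-3/2))/4 = (-1/2*(-3/2))/4 = (1/4)*(3/4) = 3/16 ≈ 0.18750)
d - s = 894 - 1*3/16 = 894 - 3/16 = 14301/16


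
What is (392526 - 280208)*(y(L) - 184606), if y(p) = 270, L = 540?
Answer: -20704250848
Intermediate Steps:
(392526 - 280208)*(y(L) - 184606) = (392526 - 280208)*(270 - 184606) = 112318*(-184336) = -20704250848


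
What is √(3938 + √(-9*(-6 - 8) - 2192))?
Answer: √(3938 + I*√2066) ≈ 62.755 + 0.3622*I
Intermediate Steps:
√(3938 + √(-9*(-6 - 8) - 2192)) = √(3938 + √(-9*(-14) - 2192)) = √(3938 + √(126 - 2192)) = √(3938 + √(-2066)) = √(3938 + I*√2066)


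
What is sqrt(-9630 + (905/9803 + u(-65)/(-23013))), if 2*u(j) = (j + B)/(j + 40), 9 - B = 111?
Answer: I*sqrt(5445579479112917456242)/751988130 ≈ 98.132*I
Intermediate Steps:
B = -102 (B = 9 - 1*111 = 9 - 111 = -102)
u(j) = (-102 + j)/(2*(40 + j)) (u(j) = ((j - 102)/(j + 40))/2 = ((-102 + j)/(40 + j))/2 = (-102 + j)/(2*(40 + j)))
sqrt(-9630 + (905/9803 + u(-65)/(-23013))) = sqrt(-9630 + (905/9803 + ((-102 - 65)/(2*(40 - 65)))/(-23013))) = sqrt(-9630 + (905*(1/9803) + ((1/2)*(-167)/(-25))*(-1/23013))) = sqrt(-9630 + (905/9803 + ((1/2)*(-1/25)*(-167))*(-1/23013))) = sqrt(-9630 + (905/9803 + (167/50)*(-1/23013))) = sqrt(-9630 + (905/9803 - 167/1150650)) = sqrt(-9630 + 1039701149/11279821950) = sqrt(-108623645677351/11279821950) = I*sqrt(5445579479112917456242)/751988130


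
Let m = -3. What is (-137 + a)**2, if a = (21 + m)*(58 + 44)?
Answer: 2886601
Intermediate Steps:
a = 1836 (a = (21 - 3)*(58 + 44) = 18*102 = 1836)
(-137 + a)**2 = (-137 + 1836)**2 = 1699**2 = 2886601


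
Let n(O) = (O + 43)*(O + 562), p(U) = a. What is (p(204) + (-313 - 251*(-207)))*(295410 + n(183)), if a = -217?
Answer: 23850814060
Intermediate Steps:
p(U) = -217
n(O) = (43 + O)*(562 + O)
(p(204) + (-313 - 251*(-207)))*(295410 + n(183)) = (-217 + (-313 - 251*(-207)))*(295410 + (24166 + 183² + 605*183)) = (-217 + (-313 + 51957))*(295410 + (24166 + 33489 + 110715)) = (-217 + 51644)*(295410 + 168370) = 51427*463780 = 23850814060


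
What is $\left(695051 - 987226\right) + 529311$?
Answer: $237136$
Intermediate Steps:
$\left(695051 - 987226\right) + 529311 = -292175 + 529311 = 237136$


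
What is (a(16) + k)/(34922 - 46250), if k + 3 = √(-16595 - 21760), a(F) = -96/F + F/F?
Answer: 1/1416 - I*√38355/11328 ≈ 0.00070621 - 0.017289*I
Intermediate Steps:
a(F) = 1 - 96/F (a(F) = -96/F + 1 = 1 - 96/F)
k = -3 + I*√38355 (k = -3 + √(-16595 - 21760) = -3 + √(-38355) = -3 + I*√38355 ≈ -3.0 + 195.84*I)
(a(16) + k)/(34922 - 46250) = ((-96 + 16)/16 + (-3 + I*√38355))/(34922 - 46250) = ((1/16)*(-80) + (-3 + I*√38355))/(-11328) = (-5 + (-3 + I*√38355))*(-1/11328) = (-8 + I*√38355)*(-1/11328) = 1/1416 - I*√38355/11328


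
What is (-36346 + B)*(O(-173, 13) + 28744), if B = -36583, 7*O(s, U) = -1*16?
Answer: -14672731368/7 ≈ -2.0961e+9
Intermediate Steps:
O(s, U) = -16/7 (O(s, U) = (-1*16)/7 = (1/7)*(-16) = -16/7)
(-36346 + B)*(O(-173, 13) + 28744) = (-36346 - 36583)*(-16/7 + 28744) = -72929*201192/7 = -14672731368/7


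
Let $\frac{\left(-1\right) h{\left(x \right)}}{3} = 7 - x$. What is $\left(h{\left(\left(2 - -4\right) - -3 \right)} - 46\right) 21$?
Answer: $-840$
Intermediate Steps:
$h{\left(x \right)} = -21 + 3 x$ ($h{\left(x \right)} = - 3 \left(7 - x\right) = -21 + 3 x$)
$\left(h{\left(\left(2 - -4\right) - -3 \right)} - 46\right) 21 = \left(\left(-21 + 3 \left(\left(2 - -4\right) - -3\right)\right) - 46\right) 21 = \left(\left(-21 + 3 \left(\left(2 + 4\right) + 3\right)\right) - 46\right) 21 = \left(\left(-21 + 3 \left(6 + 3\right)\right) - 46\right) 21 = \left(\left(-21 + 3 \cdot 9\right) - 46\right) 21 = \left(\left(-21 + 27\right) - 46\right) 21 = \left(6 - 46\right) 21 = \left(-40\right) 21 = -840$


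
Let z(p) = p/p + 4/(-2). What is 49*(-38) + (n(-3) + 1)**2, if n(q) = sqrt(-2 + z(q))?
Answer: -1864 + 2*I*sqrt(3) ≈ -1864.0 + 3.4641*I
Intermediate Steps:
z(p) = -1 (z(p) = 1 + 4*(-1/2) = 1 - 2 = -1)
n(q) = I*sqrt(3) (n(q) = sqrt(-2 - 1) = sqrt(-3) = I*sqrt(3))
49*(-38) + (n(-3) + 1)**2 = 49*(-38) + (I*sqrt(3) + 1)**2 = -1862 + (1 + I*sqrt(3))**2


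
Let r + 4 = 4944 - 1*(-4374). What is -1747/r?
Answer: -1747/9314 ≈ -0.18757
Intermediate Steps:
r = 9314 (r = -4 + (4944 - 1*(-4374)) = -4 + (4944 + 4374) = -4 + 9318 = 9314)
-1747/r = -1747/9314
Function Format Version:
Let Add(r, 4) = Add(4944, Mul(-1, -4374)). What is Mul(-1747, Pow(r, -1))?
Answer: Rational(-1747, 9314) ≈ -0.18757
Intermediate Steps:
r = 9314 (r = Add(-4, Add(4944, Mul(-1, -4374))) = Add(-4, Add(4944, 4374)) = Add(-4, 9318) = 9314)
Mul(-1747, Pow(r, -1)) = Mul(-1747, Pow(9314, -1)) = Mul(-1747, Rational(1, 9314)) = Rational(-1747, 9314)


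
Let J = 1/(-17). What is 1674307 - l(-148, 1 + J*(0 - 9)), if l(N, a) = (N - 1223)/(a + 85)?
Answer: 2462928904/1471 ≈ 1.6743e+6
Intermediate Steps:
J = -1/17 ≈ -0.058824
l(N, a) = (-1223 + N)/(85 + a)
1674307 - l(-148, 1 + J*(0 - 9)) = 1674307 - (-1223 - 148)/(85 + (1 - (0 - 9)/17)) = 1674307 - (-1371)/(85 + (1 - 1/17*(-9))) = 1674307 - (-1371)/(85 + (1 + 9/17)) = 1674307 - (-1371)/(85 + 26/17) = 1674307 - (-1371)/1471/17 = 1674307 - 17*(-1371)/1471 = 1674307 - 1*(-23307/1471) = 1674307 + 23307/1471 = 2462928904/1471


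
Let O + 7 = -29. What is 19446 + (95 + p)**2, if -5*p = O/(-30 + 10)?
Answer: 17751706/625 ≈ 28403.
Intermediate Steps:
O = -36 (O = -7 - 29 = -36)
p = -9/25 (p = -(-36)/(5*(-30 + 10)) = -(-36)/(5*(-20)) = -(-36)*(-1)/(5*20) = -1/5*9/5 = -9/25 ≈ -0.36000)
19446 + (95 + p)**2 = 19446 + (95 - 9/25)**2 = 19446 + (2366/25)**2 = 19446 + 5597956/625 = 17751706/625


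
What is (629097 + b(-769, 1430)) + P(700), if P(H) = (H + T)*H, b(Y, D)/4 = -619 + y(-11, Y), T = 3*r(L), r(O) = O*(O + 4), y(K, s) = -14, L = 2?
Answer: 1141765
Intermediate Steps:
r(O) = O*(4 + O)
T = 36 (T = 3*(2*(4 + 2)) = 3*(2*6) = 3*12 = 36)
b(Y, D) = -2532 (b(Y, D) = 4*(-619 - 14) = 4*(-633) = -2532)
P(H) = H*(36 + H) (P(H) = (H + 36)*H = (36 + H)*H = H*(36 + H))
(629097 + b(-769, 1430)) + P(700) = (629097 - 2532) + 700*(36 + 700) = 626565 + 700*736 = 626565 + 515200 = 1141765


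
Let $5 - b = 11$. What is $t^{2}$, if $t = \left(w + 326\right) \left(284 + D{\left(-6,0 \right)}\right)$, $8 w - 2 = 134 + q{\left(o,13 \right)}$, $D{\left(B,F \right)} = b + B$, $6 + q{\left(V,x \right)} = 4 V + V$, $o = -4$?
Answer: $8539977744$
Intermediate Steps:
$b = -6$ ($b = 5 - 11 = -6$)
$q{\left(V,x \right)} = -6 + 5 V$ ($q{\left(V,x \right)} = -6 + \left(4 V + V\right) = -6 + 5 V$)
$D{\left(B,F \right)} = -6 + B$
$w = \frac{55}{4}$ ($w = \frac{1}{4} + \frac{134 + \left(-6 + 5 \left(-4\right)\right)}{8} = \frac{1}{4} + \frac{134 - 26}{8} = \frac{1}{4} + \frac{1}{8} \cdot 108 = \frac{1}{4} + \frac{27}{2} = \frac{55}{4} \approx 13.75$)
$t = 92412$ ($t = \left(\frac{55}{4} + 326\right) \left(284 - 12\right) = \frac{1359 \left(284 - 12\right)}{4} = \frac{1359}{4} \cdot 272 = 92412$)
$t^{2} = 92412^{2} = 8539977744$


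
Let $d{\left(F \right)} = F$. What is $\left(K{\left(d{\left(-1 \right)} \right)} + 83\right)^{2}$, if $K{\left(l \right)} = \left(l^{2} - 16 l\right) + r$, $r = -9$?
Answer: $8281$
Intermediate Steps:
$K{\left(l \right)} = -9 + l^{2} - 16 l$ ($K{\left(l \right)} = \left(l^{2} - 16 l\right) - 9 = -9 + l^{2} - 16 l$)
$\left(K{\left(d{\left(-1 \right)} \right)} + 83\right)^{2} = \left(\left(-9 + \left(-1\right)^{2} - -16\right) + 83\right)^{2} = \left(\left(-9 + 1 + 16\right) + 83\right)^{2} = \left(8 + 83\right)^{2} = 91^{2} = 8281$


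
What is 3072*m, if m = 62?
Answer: 190464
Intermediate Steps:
3072*m = 3072*62 = 190464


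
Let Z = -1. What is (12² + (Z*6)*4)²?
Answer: 14400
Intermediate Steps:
(12² + (Z*6)*4)² = (12² - 1*6*4)² = (144 - 6*4)² = (144 - 24)² = 120² = 14400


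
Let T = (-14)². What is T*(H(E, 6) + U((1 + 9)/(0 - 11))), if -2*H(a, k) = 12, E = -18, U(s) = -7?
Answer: -2548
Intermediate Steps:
T = 196
H(a, k) = -6 (H(a, k) = -½*12 = -6)
T*(H(E, 6) + U((1 + 9)/(0 - 11))) = 196*(-6 - 7) = 196*(-13) = -2548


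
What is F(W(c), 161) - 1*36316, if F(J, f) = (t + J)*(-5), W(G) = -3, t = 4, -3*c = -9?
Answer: -36321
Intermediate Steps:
c = 3 (c = -⅓*(-9) = 3)
F(J, f) = -20 - 5*J (F(J, f) = (4 + J)*(-5) = -20 - 5*J)
F(W(c), 161) - 1*36316 = (-20 - 5*(-3)) - 1*36316 = (-20 + 15) - 36316 = -5 - 36316 = -36321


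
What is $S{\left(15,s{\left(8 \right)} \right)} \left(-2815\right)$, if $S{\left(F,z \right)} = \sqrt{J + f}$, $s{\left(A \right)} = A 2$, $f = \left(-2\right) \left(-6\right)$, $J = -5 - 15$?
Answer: $- 5630 i \sqrt{2} \approx - 7962.0 i$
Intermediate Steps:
$J = -20$ ($J = -5 - 15 = -20$)
$f = 12$
$s{\left(A \right)} = 2 A$
$S{\left(F,z \right)} = 2 i \sqrt{2}$ ($S{\left(F,z \right)} = \sqrt{-20 + 12} = \sqrt{-8} = 2 i \sqrt{2}$)
$S{\left(15,s{\left(8 \right)} \right)} \left(-2815\right) = 2 i \sqrt{2} \left(-2815\right) = - 5630 i \sqrt{2}$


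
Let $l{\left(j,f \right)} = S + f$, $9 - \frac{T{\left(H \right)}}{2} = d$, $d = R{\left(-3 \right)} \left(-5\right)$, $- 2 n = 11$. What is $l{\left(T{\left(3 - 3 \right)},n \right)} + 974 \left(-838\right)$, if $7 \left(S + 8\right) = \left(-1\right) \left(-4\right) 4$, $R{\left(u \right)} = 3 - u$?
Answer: $- \frac{11427125}{14} \approx -8.1622 \cdot 10^{5}$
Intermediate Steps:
$n = - \frac{11}{2}$ ($n = \left(- \frac{1}{2}\right) 11 = - \frac{11}{2} \approx -5.5$)
$d = -30$ ($d = \left(3 - -3\right) \left(-5\right) = \left(3 + 3\right) \left(-5\right) = 6 \left(-5\right) = -30$)
$S = - \frac{40}{7}$ ($S = -8 + \frac{\left(-1\right) \left(-4\right) 4}{7} = -8 + \frac{4 \cdot 4}{7} = -8 + \frac{1}{7} \cdot 16 = -8 + \frac{16}{7} = - \frac{40}{7} \approx -5.7143$)
$T{\left(H \right)} = 78$ ($T{\left(H \right)} = 18 - -60 = 18 + 60 = 78$)
$l{\left(j,f \right)} = - \frac{40}{7} + f$
$l{\left(T{\left(3 - 3 \right)},n \right)} + 974 \left(-838\right) = \left(- \frac{40}{7} - \frac{11}{2}\right) + 974 \left(-838\right) = - \frac{157}{14} - 816212 = - \frac{11427125}{14}$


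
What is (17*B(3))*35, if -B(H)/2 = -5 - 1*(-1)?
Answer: 4760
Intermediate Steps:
B(H) = 8 (B(H) = -2*(-5 - 1*(-1)) = -2*(-5 + 1) = -2*(-4) = 8)
(17*B(3))*35 = (17*8)*35 = 136*35 = 4760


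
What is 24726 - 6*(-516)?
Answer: 27822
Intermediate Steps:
24726 - 6*(-516) = 24726 - 1*(-3096) = 24726 + 3096 = 27822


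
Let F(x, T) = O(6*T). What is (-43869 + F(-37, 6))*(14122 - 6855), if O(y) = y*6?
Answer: -317226351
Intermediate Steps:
O(y) = 6*y
F(x, T) = 36*T (F(x, T) = 6*(6*T) = 36*T)
(-43869 + F(-37, 6))*(14122 - 6855) = (-43869 + 36*6)*(14122 - 6855) = (-43869 + 216)*7267 = -43653*7267 = -317226351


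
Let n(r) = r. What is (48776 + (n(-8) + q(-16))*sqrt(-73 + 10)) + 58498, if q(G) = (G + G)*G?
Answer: 107274 + 1512*I*sqrt(7) ≈ 1.0727e+5 + 4000.4*I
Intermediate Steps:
q(G) = 2*G**2 (q(G) = (2*G)*G = 2*G**2)
(48776 + (n(-8) + q(-16))*sqrt(-73 + 10)) + 58498 = (48776 + (-8 + 2*(-16)**2)*sqrt(-73 + 10)) + 58498 = (48776 + (-8 + 2*256)*sqrt(-63)) + 58498 = (48776 + (-8 + 512)*(3*I*sqrt(7))) + 58498 = (48776 + 504*(3*I*sqrt(7))) + 58498 = (48776 + 1512*I*sqrt(7)) + 58498 = 107274 + 1512*I*sqrt(7)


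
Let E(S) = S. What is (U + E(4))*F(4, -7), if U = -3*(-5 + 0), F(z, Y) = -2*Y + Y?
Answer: 133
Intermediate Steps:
F(z, Y) = -Y
U = 15 (U = -3*(-5) = 15)
(U + E(4))*F(4, -7) = (15 + 4)*(-1*(-7)) = 19*7 = 133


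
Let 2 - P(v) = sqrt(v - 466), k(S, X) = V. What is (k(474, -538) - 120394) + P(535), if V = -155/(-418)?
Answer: -50323701/418 - sqrt(69) ≈ -1.2040e+5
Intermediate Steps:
V = 155/418 (V = -155*(-1/418) = 155/418 ≈ 0.37081)
k(S, X) = 155/418
P(v) = 2 - sqrt(-466 + v) (P(v) = 2 - sqrt(v - 466) = 2 - sqrt(-466 + v))
(k(474, -538) - 120394) + P(535) = (155/418 - 120394) + (2 - sqrt(-466 + 535)) = -50324537/418 + (2 - sqrt(69)) = -50323701/418 - sqrt(69)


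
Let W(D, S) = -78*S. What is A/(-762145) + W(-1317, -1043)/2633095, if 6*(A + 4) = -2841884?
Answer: 785503501124/1204080113265 ≈ 0.65237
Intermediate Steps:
A = -1420954/3 (A = -4 + (⅙)*(-2841884) = -4 - 1420942/3 = -1420954/3 ≈ -4.7365e+5)
A/(-762145) + W(-1317, -1043)/2633095 = -1420954/3/(-762145) - 78*(-1043)/2633095 = -1420954/3*(-1/762145) + 81354*(1/2633095) = 1420954/2286435 + 81354/2633095 = 785503501124/1204080113265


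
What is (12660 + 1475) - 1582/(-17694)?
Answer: 125053136/8847 ≈ 14135.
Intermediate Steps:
(12660 + 1475) - 1582/(-17694) = 14135 - 1582*(-1/17694) = 14135 + 791/8847 = 125053136/8847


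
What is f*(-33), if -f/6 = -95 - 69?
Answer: -32472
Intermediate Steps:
f = 984 (f = -6*(-95 - 69) = -6*(-164) = 984)
f*(-33) = 984*(-33) = -32472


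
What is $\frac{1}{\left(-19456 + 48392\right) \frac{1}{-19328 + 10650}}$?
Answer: $- \frac{4339}{14468} \approx -0.2999$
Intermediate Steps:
$\frac{1}{\left(-19456 + 48392\right) \frac{1}{-19328 + 10650}} = \frac{1}{28936 \frac{1}{-8678}} = \frac{1}{28936 \left(- \frac{1}{8678}\right)} = \frac{1}{- \frac{14468}{4339}} = - \frac{4339}{14468}$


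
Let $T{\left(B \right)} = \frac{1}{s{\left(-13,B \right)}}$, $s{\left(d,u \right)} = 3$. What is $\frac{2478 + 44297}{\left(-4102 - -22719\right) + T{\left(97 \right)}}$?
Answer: $\frac{140325}{55852} \approx 2.5124$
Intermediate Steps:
$T{\left(B \right)} = \frac{1}{3}$
$\frac{2478 + 44297}{\left(-4102 - -22719\right) + T{\left(97 \right)}} = \frac{2478 + 44297}{\left(-4102 - -22719\right) + \frac{1}{3}} = \frac{46775}{\left(-4102 + 22719\right) + \frac{1}{3}} = \frac{46775}{18617 + \frac{1}{3}} = \frac{46775}{\frac{55852}{3}} = 46775 \cdot \frac{3}{55852} = \frac{140325}{55852}$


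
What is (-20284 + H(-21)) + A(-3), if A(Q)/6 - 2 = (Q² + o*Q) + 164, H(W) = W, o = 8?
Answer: -19399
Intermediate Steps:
A(Q) = 996 + 6*Q² + 48*Q (A(Q) = 12 + 6*((Q² + 8*Q) + 164) = 12 + 6*(164 + Q² + 8*Q) = 12 + (984 + 6*Q² + 48*Q) = 996 + 6*Q² + 48*Q)
(-20284 + H(-21)) + A(-3) = (-20284 - 21) + (996 + 6*(-3)² + 48*(-3)) = -20305 + (996 + 6*9 - 144) = -20305 + (996 + 54 - 144) = -20305 + 906 = -19399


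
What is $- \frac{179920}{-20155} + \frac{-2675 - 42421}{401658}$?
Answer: $\frac{2378579916}{269847233} \approx 8.8145$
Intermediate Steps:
$- \frac{179920}{-20155} + \frac{-2675 - 42421}{401658} = \left(-179920\right) \left(- \frac{1}{20155}\right) + \left(-2675 - 42421\right) \frac{1}{401658} = \frac{35984}{4031} - \frac{7516}{66943} = \frac{2378579916}{269847233}$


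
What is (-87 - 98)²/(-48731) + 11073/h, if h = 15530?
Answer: 8084113/756792430 ≈ 0.010682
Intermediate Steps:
(-87 - 98)²/(-48731) + 11073/h = (-87 - 98)²/(-48731) + 11073/15530 = (-185)²*(-1/48731) + 11073*(1/15530) = 34225*(-1/48731) + 11073/15530 = -34225/48731 + 11073/15530 = 8084113/756792430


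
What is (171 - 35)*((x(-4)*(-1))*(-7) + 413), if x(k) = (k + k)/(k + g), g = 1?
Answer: 176120/3 ≈ 58707.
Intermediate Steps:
x(k) = 2*k/(1 + k) (x(k) = (k + k)/(k + 1) = (2*k)/(1 + k) = 2*k/(1 + k))
(171 - 35)*((x(-4)*(-1))*(-7) + 413) = (171 - 35)*(((2*(-4)/(1 - 4))*(-1))*(-7) + 413) = 136*(((2*(-4)/(-3))*(-1))*(-7) + 413) = 136*(((2*(-4)*(-⅓))*(-1))*(-7) + 413) = 136*(((8/3)*(-1))*(-7) + 413) = 136*(-8/3*(-7) + 413) = 136*(56/3 + 413) = 136*(1295/3) = 176120/3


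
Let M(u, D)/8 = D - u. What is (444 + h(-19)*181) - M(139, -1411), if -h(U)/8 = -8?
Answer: 24428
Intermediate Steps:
M(u, D) = -8*u + 8*D (M(u, D) = 8*(D - u) = -8*u + 8*D)
h(U) = 64 (h(U) = -8*(-8) = 64)
(444 + h(-19)*181) - M(139, -1411) = (444 + 64*181) - (-8*139 + 8*(-1411)) = (444 + 11584) - (-1112 - 11288) = 12028 - 1*(-12400) = 12028 + 12400 = 24428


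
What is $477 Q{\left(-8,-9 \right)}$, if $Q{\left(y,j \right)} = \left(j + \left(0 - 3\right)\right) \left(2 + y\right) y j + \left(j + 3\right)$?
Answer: $2469906$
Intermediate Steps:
$Q{\left(y,j \right)} = 3 + j + j y \left(-3 + j\right) \left(2 + y\right)$ ($Q{\left(y,j \right)} = \left(j + \left(0 - 3\right)\right) \left(2 + y\right) y j + \left(3 + j\right) = \left(j - 3\right) \left(2 + y\right) y j + \left(3 + j\right) = \left(-3 + j\right) \left(2 + y\right) y j + \left(3 + j\right) = y \left(-3 + j\right) \left(2 + y\right) j + \left(3 + j\right) = j y \left(-3 + j\right) \left(2 + y\right) + \left(3 + j\right) = 3 + j + j y \left(-3 + j\right) \left(2 + y\right)$)
$477 Q{\left(-8,-9 \right)} = 477 \left(3 - 9 + \left(-9\right)^{2} \left(-8\right)^{2} - \left(-54\right) \left(-8\right) - - 27 \left(-8\right)^{2} + 2 \left(-8\right) \left(-9\right)^{2}\right) = 477 \left(3 - 9 + 81 \cdot 64 - 432 - \left(-27\right) 64 + 2 \left(-8\right) 81\right) = 477 \left(3 - 9 + 5184 - 432 + 1728 - 1296\right) = 477 \cdot 5178 = 2469906$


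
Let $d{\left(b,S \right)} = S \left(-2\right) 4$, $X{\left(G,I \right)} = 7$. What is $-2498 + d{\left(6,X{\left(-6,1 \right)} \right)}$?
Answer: $-2554$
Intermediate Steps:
$d{\left(b,S \right)} = - 8 S$ ($d{\left(b,S \right)} = - 2 S 4 = - 8 S$)
$-2498 + d{\left(6,X{\left(-6,1 \right)} \right)} = -2498 - 56 = -2554$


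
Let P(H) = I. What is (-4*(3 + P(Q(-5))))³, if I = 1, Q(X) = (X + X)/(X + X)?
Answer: -4096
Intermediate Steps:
Q(X) = 1 (Q(X) = (2*X)/((2*X)) = (2*X)*(1/(2*X)) = 1)
P(H) = 1
(-4*(3 + P(Q(-5))))³ = (-4*(3 + 1))³ = (-4*4)³ = (-16)³ = -4096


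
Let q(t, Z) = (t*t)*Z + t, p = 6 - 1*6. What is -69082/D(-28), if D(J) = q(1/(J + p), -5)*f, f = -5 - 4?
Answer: -54160288/297 ≈ -1.8236e+5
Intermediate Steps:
f = -9
p = 0 (p = 6 - 6 = 0)
q(t, Z) = t + Z*t² (q(t, Z) = t²*Z + t = Z*t² + t = t + Z*t²)
D(J) = -9*(1 - 5/J)/J (D(J) = ((1 - 5/(J + 0))/(J + 0))*(-9) = ((1 - 5/J)/J)*(-9) = -9*(1 - 5/J)/J)
-69082/D(-28) = -69082*784/(9*(5 - 1*(-28))) = -69082*784/(9*(5 + 28)) = -69082/(9*(1/784)*33) = -69082/297/784 = -69082*784/297 = -54160288/297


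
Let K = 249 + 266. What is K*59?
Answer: 30385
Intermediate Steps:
K = 515
K*59 = 515*59 = 30385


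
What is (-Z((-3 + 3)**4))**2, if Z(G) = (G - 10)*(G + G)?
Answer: 0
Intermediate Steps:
Z(G) = 2*G*(-10 + G) (Z(G) = (-10 + G)*(2*G) = 2*G*(-10 + G))
(-Z((-3 + 3)**4))**2 = (-2*(-3 + 3)**4*(-10 + (-3 + 3)**4))**2 = (-2*0**4*(-10 + 0**4))**2 = (-2*0*(-10 + 0))**2 = (-2*0*(-10))**2 = (-1*0)**2 = 0**2 = 0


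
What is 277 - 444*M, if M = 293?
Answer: -129815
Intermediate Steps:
277 - 444*M = 277 - 444*293 = 277 - 130092 = -129815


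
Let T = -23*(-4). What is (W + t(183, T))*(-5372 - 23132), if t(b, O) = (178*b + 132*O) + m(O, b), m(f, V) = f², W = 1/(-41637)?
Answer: -63117516946232/41637 ≈ -1.5159e+9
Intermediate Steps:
W = -1/41637 ≈ -2.4017e-5
T = 92
t(b, O) = O² + 132*O + 178*b (t(b, O) = (178*b + 132*O) + O² = (132*O + 178*b) + O² = O² + 132*O + 178*b)
(W + t(183, T))*(-5372 - 23132) = (-1/41637 + (92² + 132*92 + 178*183))*(-5372 - 23132) = (-1/41637 + (8464 + 12144 + 32574))*(-28504) = (-1/41637 + 53182)*(-28504) = (2214338933/41637)*(-28504) = -63117516946232/41637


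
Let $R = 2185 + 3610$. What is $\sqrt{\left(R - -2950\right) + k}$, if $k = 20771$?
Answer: $2 \sqrt{7379} \approx 171.8$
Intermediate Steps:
$R = 5795$
$\sqrt{\left(R - -2950\right) + k} = \sqrt{\left(5795 - -2950\right) + 20771} = \sqrt{\left(5795 + 2950\right) + 20771} = \sqrt{8745 + 20771} = \sqrt{29516} = 2 \sqrt{7379}$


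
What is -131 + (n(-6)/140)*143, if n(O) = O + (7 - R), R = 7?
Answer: -9599/70 ≈ -137.13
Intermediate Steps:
n(O) = O (n(O) = O + (7 - 1*7) = O + (7 - 7) = O + 0 = O)
-131 + (n(-6)/140)*143 = -131 - 6/140*143 = -131 - 6*1/140*143 = -131 - 3/70*143 = -131 - 429/70 = -9599/70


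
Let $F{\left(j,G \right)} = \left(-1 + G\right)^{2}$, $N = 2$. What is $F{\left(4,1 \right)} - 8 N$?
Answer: $-16$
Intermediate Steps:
$F{\left(4,1 \right)} - 8 N = \left(-1 + 1\right)^{2} - 16 = 0^{2} - 16 = 0 - 16 = -16$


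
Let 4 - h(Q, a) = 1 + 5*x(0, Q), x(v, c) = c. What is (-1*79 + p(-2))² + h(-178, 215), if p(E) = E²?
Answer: 6518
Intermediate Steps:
h(Q, a) = 3 - 5*Q (h(Q, a) = 4 - (1 + 5*Q) = 4 + (-1 - 5*Q) = 3 - 5*Q)
(-1*79 + p(-2))² + h(-178, 215) = (-1*79 + (-2)²)² + (3 - 5*(-178)) = (-79 + 4)² + (3 + 890) = (-75)² + 893 = 5625 + 893 = 6518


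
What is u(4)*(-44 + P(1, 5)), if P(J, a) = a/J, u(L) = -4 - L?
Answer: 312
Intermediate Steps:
u(4)*(-44 + P(1, 5)) = (-4 - 1*4)*(-44 + 5/1) = (-4 - 4)*(-44 + 5*1) = -8*(-44 + 5) = -8*(-39) = 312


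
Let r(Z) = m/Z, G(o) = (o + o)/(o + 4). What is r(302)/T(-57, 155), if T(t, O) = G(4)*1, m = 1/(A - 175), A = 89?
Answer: -1/25972 ≈ -3.8503e-5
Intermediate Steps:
G(o) = 2*o/(4 + o) (G(o) = (2*o)/(4 + o) = 2*o/(4 + o))
m = -1/86 (m = 1/(89 - 175) = 1/(-86) = -1/86 ≈ -0.011628)
T(t, O) = 1 (T(t, O) = (2*4/(4 + 4))*1 = (2*4/8)*1 = (2*4*(1/8))*1 = 1*1 = 1)
r(Z) = -1/(86*Z)
r(302)/T(-57, 155) = -1/86/302/1 = -1/86*1/302*1 = -1/25972*1 = -1/25972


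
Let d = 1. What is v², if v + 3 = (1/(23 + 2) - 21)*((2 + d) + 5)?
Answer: 18207289/625 ≈ 29132.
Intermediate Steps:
v = -4267/25 (v = -3 + (1/(23 + 2) - 21)*((2 + 1) + 5) = -3 + (1/25 - 21)*(3 + 5) = -3 + (1/25 - 21)*8 = -3 - 524/25*8 = -3 - 4192/25 = -4267/25 ≈ -170.68)
v² = (-4267/25)² = 18207289/625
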